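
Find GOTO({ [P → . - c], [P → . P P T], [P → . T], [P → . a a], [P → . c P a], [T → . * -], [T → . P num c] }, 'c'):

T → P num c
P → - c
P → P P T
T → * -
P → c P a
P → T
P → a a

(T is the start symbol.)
GOTO(I, 'c') = CLOSURE({ [A → αX.β] : [A → α.Xβ] ∈ I, X = 'c' })

Items with dot before 'c', with the dot advanced:
  [P → . c P a] → [P → c . P a]
Closure of the advanced items:
  [P → c . P a] has the dot before P: add [P → . - c], [P → . P P T], [P → . c P a], [P → . T], [P → . a a]
  [P → . T] has the dot before T: add [T → . P num c], [T → . * -]

GOTO = { [P → . - c], [P → . P P T], [P → . T], [P → . a a], [P → . c P a], [P → c . P a], [T → . * -], [T → . P num c] }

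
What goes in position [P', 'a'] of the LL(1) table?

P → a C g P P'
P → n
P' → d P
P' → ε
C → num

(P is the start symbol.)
To find M[P', 'a'], we find productions for P' where 'a' is in the predict set (PREDICT(N → α) = (FIRST(α) \ {ε}) ∪ (FOLLOW(N) if α ⇒* ε)).

Relevant sets:
  FOLLOW(P') = { $, 'd' }

P' → d P: PREDICT = { 'd' }
P' → ε: PREDICT = { $, 'd' }

M[P', 'a'] is empty (no production applies)

Answer: Empty (error entry)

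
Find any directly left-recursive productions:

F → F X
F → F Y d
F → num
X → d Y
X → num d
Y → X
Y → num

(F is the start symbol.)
Yes, F is left-recursive

Direct left recursion occurs when N → N α for some non-terminal N (the right-hand side begins with the left-hand side itself).

F → F X: LEFT RECURSIVE (starts with F)
F → F Y d: LEFT RECURSIVE (starts with F)
F → num: starts with num
X → d Y: starts with d
X → num d: starts with num
Y → X: starts with X
Y → num: starts with num

The grammar has direct left recursion on: F.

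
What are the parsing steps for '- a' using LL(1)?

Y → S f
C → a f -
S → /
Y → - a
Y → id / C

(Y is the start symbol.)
LL(1) parsing maintains a stack (initially the start symbol over $) and the input. At each step: if the stack top is a terminal, match it against the current input token; if it is a non-terminal N, replace it with the RHS of M[N, lookahead] (the unique production whose predict set contains the lookahead).

Stack is shown with the top on the left.

Stack  Input  Action
--------------------
Y $    - a $  output Y → - a
- a $  - a $  match '-'
a $    a $    match 'a'
$      $      accept

The string is accepted.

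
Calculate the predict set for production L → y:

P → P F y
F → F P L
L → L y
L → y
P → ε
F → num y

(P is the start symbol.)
PREDICT(L → y) = (FIRST(RHS) \ {ε}) ∪ (FOLLOW(L) if ε ∈ FIRST(RHS), i.e. RHS ⇒* ε)
FIRST(y) = { 'y' }
ε ∉ FIRST(y), so FOLLOW(L) is not added.
PREDICT(L → y) = { 'y' }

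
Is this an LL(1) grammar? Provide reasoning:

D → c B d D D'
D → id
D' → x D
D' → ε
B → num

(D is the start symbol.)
Relevant sets:
  FOLLOW(D') = { $, 'x' }

For D:
  PREDICT(D → c B d D D') = { 'c' }
  PREDICT(D → id) = { 'id' }
For D':
  PREDICT(D' → x D) = { 'x' }
  PREDICT(D' → ε) = { $, 'x' }
B has a single production, so nothing to check there.

Conflict found: Predict set conflict for D': { 'x' }
The grammar is NOT LL(1).

Answer: No. Predict set conflict for D': { 'x' }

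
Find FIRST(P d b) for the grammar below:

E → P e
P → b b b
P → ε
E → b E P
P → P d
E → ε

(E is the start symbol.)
{ 'b', 'd' }

FIRST sets of the non-terminals involved (from the grammar, by fixed-point iteration):
  FIRST(P) = { 'b', 'd', ε }

To compute FIRST(P d b), process the symbols left to right:
Symbol P is a non-terminal. Add FIRST(P) \ {ε} = { 'b', 'd' }
P is nullable (ε ∈ FIRST(P)), continue to the next symbol.
Symbol d is a terminal. Add 'd' and stop.
FIRST(P d b) = { 'b', 'd' }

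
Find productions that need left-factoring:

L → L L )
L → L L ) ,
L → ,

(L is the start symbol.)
Left-factoring is needed when two productions for the same non-terminal
share a common prefix on the right-hand side.

Productions for L:
  L → L L )
  L → L L ) ,
  L → ,

Found common prefix 'L L )' in productions for L

Answer: Yes, L has productions with common prefix 'L L )'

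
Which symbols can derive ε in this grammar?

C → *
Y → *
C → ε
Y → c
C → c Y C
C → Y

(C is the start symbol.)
ε-productions: C → ε
So C is immediately nullable.
No further non-terminal can be added: every production for the remaining non-terminals contains a terminal or a non-nullable non-terminal.
Nullable = { 'C' }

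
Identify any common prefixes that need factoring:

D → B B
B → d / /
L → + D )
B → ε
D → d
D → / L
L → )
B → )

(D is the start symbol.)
Left-factoring is needed when two productions for the same non-terminal
share a common prefix on the right-hand side.

Productions for D:
  D → B B
  D → d
  D → / L
Productions for B:
  B → d / /
  B → ε
  B → )
Productions for L:
  L → + D )
  L → )

No common prefixes found.

Answer: No, left-factoring is not needed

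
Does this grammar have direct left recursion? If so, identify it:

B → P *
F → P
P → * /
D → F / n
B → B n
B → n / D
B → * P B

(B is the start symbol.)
B → P *: starts with P
F → P: starts with P
P → * /: starts with '*'
D → F / n: starts with F
B → B n: LEFT RECURSIVE (starts with B)
B → n / D: starts with n
B → * P B: starts with '*'

The grammar has direct left recursion on: B.

Answer: Yes, B is left-recursive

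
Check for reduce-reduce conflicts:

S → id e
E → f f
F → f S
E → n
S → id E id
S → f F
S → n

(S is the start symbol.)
A reduce-reduce conflict occurs when an LR(0) state has two complete items [A → α .] and [B → β .] — both call for a reduction, and with no lookahead the parser cannot choose between them.

Augment with S' → S and build the canonical LR(0) collection (I0 = CLOSURE({[S' → . S]}), then GOTO on every symbol after a dot until no new states appear). It has 14 states:
  I0: { [S → . f F], [S → . id E id], [S → . id e], [S → . n], [S' → . S] }  — shift
  I1: { [S' → S .] }  — accept
  I2: { [F → . f S], [S → f . F] }  — shift
  I3: { [E → . f f], [E → . n], [S → id . E id], [S → id . e] }  — shift
  I4: { [S → n .] }  — reduce
  I5: { [S → id E . id] }  — shift
  I6: { [S → id e .] }  — reduce
  I7: { [E → f . f] }  — shift
  I8: { [E → n .] }  — reduce
  I9: { [E → f f .] }  — reduce
  I10: { [S → id E id .] }  — reduce
  I11: { [S → f F .] }  — reduce
  I12: { [F → f . S], [S → . f F], [S → . id E id], [S → . id e], [S → . n] }  — shift
  I13: { [F → f S .] }  — reduce

No state contains more than one complete item.

Answer: No reduce-reduce conflicts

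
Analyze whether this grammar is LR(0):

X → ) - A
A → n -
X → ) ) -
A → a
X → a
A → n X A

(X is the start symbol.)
A grammar is LR(0) if no state in the canonical LR(0) collection has:
  - both a shift item (dot before a terminal) and a complete item (shift-reduce conflict), or
  - two or more complete items (reduce-reduce conflict; the accept item [X' → X .] counts as a complete item here).

Augment with X' → X and build the canonical LR(0) collection (I0 = CLOSURE({[X' → . X]}), then GOTO on every symbol after a dot until no new states appear). It has 13 states:
  I0: { [X → . ) ) -], [X → . ) - A], [X → . a], [X' → . X] }  — shift
  I1: { [X → ) . ) -], [X → ) . - A] }  — shift
  I2: { [X' → X .] }  — accept
  I3: { [X → a .] }  — reduce
  I4: { [X → ) ) . -] }  — shift
  I5: { [A → . a], [A → . n -], [A → . n X A], [X → ) - . A] }  — shift
  I6: { [X → ) - A .] }  — reduce
  I7: { [A → a .] }  — reduce
  I8: { [A → n . -], [A → n . X A], [X → . ) ) -], [X → . ) - A], [X → . a] }  — shift
  I9: { [A → n - .] }  — reduce
  I10: { [A → . a], [A → . n -], [A → . n X A], [A → n X . A] }  — shift
  I11: { [A → n X A .] }  — reduce
  I12: { [X → ) ) - .] }  — reduce

Every state is either a pure shift/goto state or contains exactly one complete item and nothing to shift — no conflicts. The grammar is LR(0).

Answer: Yes, the grammar is LR(0)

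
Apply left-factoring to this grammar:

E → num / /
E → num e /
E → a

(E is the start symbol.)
E → num E'
E' → / /
E' → e /
E → a

Left-factoring transforms A → αβ₁ | αβ₂ into A → αA' and A' → β₁ | β₂
(α is the longest common prefix among the alternatives). Repeat until
no nonterminal has two alternatives with a common prefix.

Round 1: E has alternatives sharing prefix 'num'. Introduce E': E → num E'
  Add: E' → / /
  Add: E' → e /

No remaining common prefixes — done.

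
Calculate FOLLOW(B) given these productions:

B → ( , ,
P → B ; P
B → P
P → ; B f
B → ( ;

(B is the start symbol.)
To compute FOLLOW(B), find every occurrence of B on a right-hand side N → α B β: add FIRST(β) \ {ε}, and if β is empty or nullable also add FOLLOW(N). Iterate to a fixed point.

B is the start symbol, so $ ∈ FOLLOW(B).
In P → B ; P: B is followed by ';' P, add FIRST(';' P) \ {ε} = { ';' }
In P → ; B f: B is followed by f, add FIRST(f) \ {ε} = { 'f' }

Taking the union: FOLLOW(B) = { $, ';', 'f' }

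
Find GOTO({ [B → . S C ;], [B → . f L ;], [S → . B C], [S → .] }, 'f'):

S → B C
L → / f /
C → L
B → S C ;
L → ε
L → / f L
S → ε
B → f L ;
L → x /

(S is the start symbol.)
{ [B → f . L ;], [L → . / f /], [L → . / f L], [L → . x /], [L → .] }

GOTO(I, 'f') = CLOSURE({ [A → αX.β] : [A → α.Xβ] ∈ I, X = 'f' })

Items with dot before 'f', with the dot advanced:
  [B → . f L ;] → [B → f . L ;]
Closure of the advanced items:
  [B → f . L ;] has the dot before L: add [L → . / f /], [L → .], [L → . / f L], [L → . x /]

GOTO = { [B → f . L ;], [L → . / f /], [L → . / f L], [L → . x /], [L → .] }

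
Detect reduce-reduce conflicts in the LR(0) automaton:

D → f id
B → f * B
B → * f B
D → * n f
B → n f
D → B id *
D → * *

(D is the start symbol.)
Augment with D' → D and build the canonical LR(0) collection (I0 = CLOSURE({[D' → . D]}), then GOTO on every symbol after a dot until no new states appear). It has 19 states:
  I0: { [B → . * f B], [B → . f * B], [B → . n f], [D → . * *], [D → . * n f], [D → . B id *], [D → . f id], [D' → . D] }  — shift
  I1: { [B → * . f B], [D → * . *], [D → * . n f] }  — shift
  I2: { [D → B . id *] }  — shift
  I3: { [D' → D .] }  — accept
  I4: { [B → f . * B], [D → f . id] }  — shift
  I5: { [B → n . f] }  — shift
  I6: { [B → n f .] }  — reduce
  I7: { [B → . * f B], [B → . f * B], [B → . n f], [B → f * . B] }  — shift
  I8: { [D → f id .] }  — reduce
  I9: { [B → * . f B] }  — shift
  I10: { [B → f * B .] }  — reduce
  I11: { [B → f . * B] }  — shift
  I12: { [B → * f . B], [B → . * f B], [B → . f * B], [B → . n f] }  — shift
  I13: { [B → * f B .] }  — reduce
  I14: { [D → B id . *] }  — shift
  I15: { [D → B id * .] }  — reduce
  I16: { [D → * * .] }  — reduce
  I17: { [D → * n . f] }  — shift
  I18: { [D → * n f .] }  — reduce

No state contains more than one complete item.

Answer: No reduce-reduce conflicts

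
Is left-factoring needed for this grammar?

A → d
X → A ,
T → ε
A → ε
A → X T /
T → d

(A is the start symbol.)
No, left-factoring is not needed

Left-factoring is needed when two productions for the same non-terminal
share a common prefix on the right-hand side.

Productions for A:
  A → d
  A → ε
  A → X T /
Productions for T:
  T → ε
  T → d

No common prefixes found.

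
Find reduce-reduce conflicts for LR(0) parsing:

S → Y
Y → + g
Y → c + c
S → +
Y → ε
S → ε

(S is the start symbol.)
A reduce-reduce conflict occurs when an LR(0) state has two complete items [A → α .] and [B → β .] — both call for a reduction, and with no lookahead the parser cannot choose between them.

Augment with S' → S and build the canonical LR(0) collection (I0 = CLOSURE({[S' → . S]}), then GOTO on every symbol after a dot until no new states appear). It has 8 states:
  I0: { [S → . +], [S → . Y], [S → .], [S' → . S], [Y → . + g], [Y → . c + c], [Y → .] }  — shift, 2 reduces
  I1: { [S → + .], [Y → + . g] }  — shift, reduce
  I2: { [S' → S .] }  — accept
  I3: { [S → Y .] }  — reduce
  I4: { [Y → c . + c] }  — shift
  I5: { [Y → c + . c] }  — shift
  I6: { [Y → c + c .] }  — reduce
  I7: { [Y → + g .] }  — reduce

I0 contains complete items [S → .], [Y → .] — reduce-reduce conflict.

Answer: Yes — I0: [S → .] vs [Y → .]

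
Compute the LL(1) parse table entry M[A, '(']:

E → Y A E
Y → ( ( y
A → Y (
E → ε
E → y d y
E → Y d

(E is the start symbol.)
To find M[A, '('], we find productions for A where '(' is in the predict set (PREDICT(N → α) = (FIRST(α) \ {ε}) ∪ (FOLLOW(N) if α ⇒* ε)).

Relevant sets:
  FIRST(Y) = { '(' }

A → Y (: PREDICT = { '(' }
  '(' is in predict set, so this production goes in M[A, '(']

M[A, '('] = A → Y (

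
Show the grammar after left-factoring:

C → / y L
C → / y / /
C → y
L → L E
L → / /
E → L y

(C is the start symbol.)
Left-factoring transforms A → αβ₁ | αβ₂ into A → αA' and A' → β₁ | β₂
(α is the longest common prefix among the alternatives). Repeat until
no nonterminal has two alternatives with a common prefix.

Round 1: C has alternatives sharing prefix '/ y'. Introduce C': C → / y C'
  Add: C' → L
  Add: C' → / /

No remaining common prefixes — done.

Resulting grammar:
C → / y C'
C' → L
C' → / /
C → y
L → L E
L → / /
E → L y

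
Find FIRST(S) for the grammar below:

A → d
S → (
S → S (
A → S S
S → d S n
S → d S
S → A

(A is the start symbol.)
To compute FIRST(S), examine every production with S on the left-hand side, reading each right-hand side left to right until a non-nullable symbol is reached.

FIRST sets of the other non-terminals involved (by the same procedure, iterated to a fixed point):
  FIRST(A) = { '(', 'd' }

From S → (:
  - '(' is a terminal: add '(' and stop
From S → S (:
  - S is the symbol being defined: contributes nothing new
    S is not nullable, so stop
From S → d S n:
  - d is a terminal: add 'd' and stop
From S → d S:
  - d is a terminal: add 'd' and stop
From S → A:
  - A is a non-terminal: add FIRST(A) \ {ε} = { '(', 'd' }
    A is not nullable, so stop

Collecting: FIRST(S) = { '(', 'd' }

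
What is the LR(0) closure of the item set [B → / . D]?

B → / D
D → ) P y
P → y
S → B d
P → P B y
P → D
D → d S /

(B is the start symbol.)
To compute CLOSURE, for each item [A → α.Bβ] where B is a non-terminal, add [B → .γ] for all productions B → γ; repeat for the newly added items until nothing changes.

Start with: [B → / . D]
  [B → / . D] has the dot before D: add [D → . ) P y], [D → . d S /]
No further items can be added.

CLOSURE = { [B → / . D], [D → . ) P y], [D → . d S /] }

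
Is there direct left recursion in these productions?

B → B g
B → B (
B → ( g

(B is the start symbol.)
Direct left recursion occurs when N → N α for some non-terminal N (the right-hand side begins with the left-hand side itself).

B → B g: LEFT RECURSIVE (starts with B)
B → B (: LEFT RECURSIVE (starts with B)
B → ( g: starts with '('

The grammar has direct left recursion on: B.

Answer: Yes, B is left-recursive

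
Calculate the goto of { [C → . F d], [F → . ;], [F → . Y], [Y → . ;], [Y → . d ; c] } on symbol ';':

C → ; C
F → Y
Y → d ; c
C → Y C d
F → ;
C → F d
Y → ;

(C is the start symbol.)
GOTO(I, ';') = CLOSURE({ [A → αX.β] : [A → α.Xβ] ∈ I, X = ';' })

Items with dot before ';', with the dot advanced:
  [F → . ;] → [F → ; .]
  [Y → . ;] → [Y → ; .]
Closure adds nothing (no advanced item has the dot before a non-terminal).

GOTO = { [F → ; .], [Y → ; .] }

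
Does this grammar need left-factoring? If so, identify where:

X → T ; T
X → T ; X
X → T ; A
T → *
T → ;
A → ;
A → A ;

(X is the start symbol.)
Yes, X has productions with common prefix 'T ;'

Left-factoring is needed when two productions for the same non-terminal
share a common prefix on the right-hand side.

Productions for X:
  X → T ; T
  X → T ; X
  X → T ; A
Productions for T:
  T → *
  T → ;
Productions for A:
  A → ;
  A → A ;

Found common prefix 'T ;' in productions for X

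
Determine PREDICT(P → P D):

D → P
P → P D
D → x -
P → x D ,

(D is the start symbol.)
{ 'x' }

PREDICT(P → P D) = (FIRST(RHS) \ {ε}) ∪ (FOLLOW(P) if ε ∈ FIRST(RHS), i.e. RHS ⇒* ε)
FIRST(P) = { 'x' }
FIRST(P D) = { 'x' }
ε ∉ FIRST(P D), so FOLLOW(P) is not added.
PREDICT(P → P D) = { 'x' }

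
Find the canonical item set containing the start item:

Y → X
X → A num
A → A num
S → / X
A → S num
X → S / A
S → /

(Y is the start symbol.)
{ [A → . A num], [A → . S num], [S → . / X], [S → . /], [X → . A num], [X → . S / A], [Y → . X], [Y' → . Y] }

First, augment the grammar with Y' → Y
I₀ = CLOSURE({ [Y' → . Y] }):
  [Y' → . Y] has the dot before Y: add [Y → . X]
  [Y → . X] has the dot before X: add [X → . A num], [X → . S / A]
  [X → . A num] has the dot before A: add [A → . A num], [A → . S num]
  [X → . S / A] has the dot before S: add [S → . / X], [S → . /]
No further items can be added.

I₀ = { [A → . A num], [A → . S num], [S → . / X], [S → . /], [X → . A num], [X → . S / A], [Y → . X], [Y' → . Y] }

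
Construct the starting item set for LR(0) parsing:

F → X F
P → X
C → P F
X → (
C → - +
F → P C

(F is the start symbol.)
{ [F → . P C], [F → . X F], [F' → . F], [P → . X], [X → . (] }

First, augment the grammar with F' → F
I₀ = CLOSURE({ [F' → . F] }):
  [F' → . F] has the dot before F: add [F → . X F], [F → . P C]
  [F → . X F] has the dot before X: add [X → . (]
  [F → . P C] has the dot before P: add [P → . X]
No further items can be added.

I₀ = { [F → . P C], [F → . X F], [F' → . F], [P → . X], [X → . (] }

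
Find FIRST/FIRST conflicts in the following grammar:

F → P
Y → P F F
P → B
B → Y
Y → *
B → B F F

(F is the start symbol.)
FIRST sets of the non-terminals at (or reachable through a nullable prefix from) the front of some alternative:
  FIRST(P) = { '*' }
  FIRST(Y) = { '*' }
  FIRST(B) = { '*' }

Productions for Y:
  Y → P F F: FIRST = { '*' }
  Y → *: FIRST = { '*' }
Productions for B:
  B → Y: FIRST = { '*' }
  B → B F F: FIRST = { '*' }
F, P have only one production, so no FIRST/FIRST conflict is possible there.

Conflict for Y: Y → P F F and Y → *
  Overlap: { '*' }
Conflict for B: B → Y and B → B F F
  Overlap: { '*' }

Answer: Yes. Y → P F F / Y → '*' on { '*' }; B → Y / B → B F F on { '*' }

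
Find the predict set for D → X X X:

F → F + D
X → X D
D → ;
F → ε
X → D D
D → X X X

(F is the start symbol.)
{ ';' }

PREDICT(D → X X X) = (FIRST(RHS) \ {ε}) ∪ (FOLLOW(D) if ε ∈ FIRST(RHS), i.e. RHS ⇒* ε)
FIRST(X) = { ';' }
FIRST(X X X) = { ';' }
ε ∉ FIRST(X X X), so FOLLOW(D) is not added.
PREDICT(D → X X X) = { ';' }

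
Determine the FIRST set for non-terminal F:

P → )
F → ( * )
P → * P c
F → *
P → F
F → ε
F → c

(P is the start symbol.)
{ '(', '*', 'c', ε }

To compute FIRST(F), examine every production with F on the left-hand side, reading each right-hand side left to right until a non-nullable symbol is reached.

From F → ( * ):
  - '(' is a terminal: add '(' and stop
From F → *:
  - '*' is a terminal: add '*' and stop
From F → ε:
  - ε-production, so ε ∈ FIRST(F)
From F → c:
  - c is a terminal: add 'c' and stop

Collecting: FIRST(F) = { '(', '*', 'c', ε }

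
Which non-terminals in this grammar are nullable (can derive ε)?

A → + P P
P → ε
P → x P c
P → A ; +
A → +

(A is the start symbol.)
{ 'P' }

ε-productions: P → ε
So P is immediately nullable.
No further non-terminal can be added: every production for the remaining non-terminals contains a terminal or a non-nullable non-terminal.
Nullable = { 'P' }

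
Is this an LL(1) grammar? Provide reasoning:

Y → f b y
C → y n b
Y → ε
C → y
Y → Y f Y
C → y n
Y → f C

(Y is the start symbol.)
No. Predict set conflict for Y: { 'f' }

A grammar is LL(1) if for each non-terminal N with multiple productions, the predict sets of those productions are pairwise disjoint, where PREDICT(N → α) = (FIRST(α) \ {ε}) ∪ (FOLLOW(N) if α ⇒* ε).

Relevant sets:
  FIRST(Y) = { 'f', ε }
  FOLLOW(Y) = { $, 'f' }

For Y:
  PREDICT(Y → f b y) = { 'f' }
  PREDICT(Y → ε) = { $, 'f' }
  PREDICT(Y → Y f Y) = { 'f' }
  PREDICT(Y → f C) = { 'f' }
For C:
  PREDICT(C → y n b) = { 'y' }
  PREDICT(C → y) = { 'y' }
  PREDICT(C → y n) = { 'y' }

Conflict found: Predict set conflict for Y: { 'f' }
The grammar is NOT LL(1).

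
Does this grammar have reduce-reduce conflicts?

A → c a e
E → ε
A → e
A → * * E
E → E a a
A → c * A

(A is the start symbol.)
Augment with A' → A and build the canonical LR(0) collection (I0 = CLOSURE({[A' → . A]}), then GOTO on every symbol after a dot until no new states appear). It has 13 states:
  I0: { [A → . * * E], [A → . c * A], [A → . c a e], [A → . e], [A' → . A] }  — shift
  I1: { [A → * . * E] }  — shift
  I2: { [A' → A .] }  — accept
  I3: { [A → c . * A], [A → c . a e] }  — shift
  I4: { [A → e .] }  — reduce
  I5: { [A → . * * E], [A → . c * A], [A → . c a e], [A → . e], [A → c * . A] }  — shift
  I6: { [A → c a . e] }  — shift
  I7: { [A → c a e .] }  — reduce
  I8: { [A → c * A .] }  — reduce
  I9: { [A → * * . E], [E → . E a a], [E → .] }  — reduce
  I10: { [A → * * E .], [E → E . a a] }  — shift, reduce
  I11: { [E → E a . a] }  — shift
  I12: { [E → E a a .] }  — reduce

No state contains more than one complete item.

Answer: No reduce-reduce conflicts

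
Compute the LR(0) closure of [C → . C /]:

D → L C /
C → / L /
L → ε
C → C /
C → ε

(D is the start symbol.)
{ [C → . / L /], [C → . C /], [C → .] }

To compute CLOSURE, for each item [A → α.Bβ] where B is a non-terminal, add [B → .γ] for all productions B → γ; repeat for the newly added items until nothing changes.

Start with: [C → . C /]
  [C → . C /] has the dot before C: add [C → . / L /], [C → .]
No further items can be added.

CLOSURE = { [C → . / L /], [C → . C /], [C → .] }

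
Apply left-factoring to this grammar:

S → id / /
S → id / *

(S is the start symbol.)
S → id / S'
S' → /
S' → *

Left-factoring transforms A → αβ₁ | αβ₂ into A → αA' and A' → β₁ | β₂
(α is the longest common prefix among the alternatives). Repeat until
no nonterminal has two alternatives with a common prefix.

Round 1: S has alternatives sharing prefix 'id /'. Introduce S': S → id / S'
  Add: S' → /
  Add: S' → *

No remaining common prefixes — done.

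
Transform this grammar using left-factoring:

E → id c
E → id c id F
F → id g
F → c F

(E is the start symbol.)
E → id c E'
E' → ε
E' → id F
F → id g
F → c F

Left-factoring transforms A → αβ₁ | αβ₂ into A → αA' and A' → β₁ | β₂
(α is the longest common prefix among the alternatives). Repeat until
no nonterminal has two alternatives with a common prefix.

Round 1: E has alternatives sharing prefix 'id c'. Introduce E': E → id c E'
  Add: E' → ε
  Add: E' → id F

No remaining common prefixes — done.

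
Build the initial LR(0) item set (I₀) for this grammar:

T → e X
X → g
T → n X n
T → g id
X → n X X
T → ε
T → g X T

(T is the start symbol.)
{ [T → . e X], [T → . g X T], [T → . g id], [T → . n X n], [T → .], [T' → . T] }

First, augment the grammar with T' → T
I₀ = CLOSURE({ [T' → . T] }):
  [T' → . T] has the dot before T: add [T → . e X], [T → . n X n], [T → . g id], [T → .], [T → . g X T]
No further items can be added.

I₀ = { [T → . e X], [T → . g X T], [T → . g id], [T → . n X n], [T → .], [T' → . T] }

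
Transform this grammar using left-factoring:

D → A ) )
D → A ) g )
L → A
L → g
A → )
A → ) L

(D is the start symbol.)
Left-factoring transforms A → αβ₁ | αβ₂ into A → αA' and A' → β₁ | β₂
(α is the longest common prefix among the alternatives). Repeat until
no nonterminal has two alternatives with a common prefix.

Round 1: D has alternatives sharing prefix 'A )'. Introduce D': D → A ) D'
  Add: D' → )
  Add: D' → g )

Round 2: A has alternatives sharing prefix ')'. Introduce A': A → ) A'
  Add: A' → ε
  Add: A' → L

No remaining common prefixes — done.

Resulting grammar:
D → A ) D'
D' → )
D' → g )
L → A
L → g
A → ) A'
A' → ε
A' → L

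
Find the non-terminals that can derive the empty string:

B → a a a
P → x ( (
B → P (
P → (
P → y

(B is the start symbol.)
A non-terminal is nullable if it can derive ε (the empty string): either it has an ε-production, or it has a production whose right-hand side consists entirely of nullable non-terminals.

There are no ε-productions, so no non-terminal can derive ε.
No non-terminals are nullable.

Answer: None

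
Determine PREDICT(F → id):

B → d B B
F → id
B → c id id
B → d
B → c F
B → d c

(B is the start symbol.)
PREDICT(F → id) = (FIRST(RHS) \ {ε}) ∪ (FOLLOW(F) if ε ∈ FIRST(RHS), i.e. RHS ⇒* ε)
FIRST(id) = { 'id' }
ε ∉ FIRST(id), so FOLLOW(F) is not added.
PREDICT(F → id) = { 'id' }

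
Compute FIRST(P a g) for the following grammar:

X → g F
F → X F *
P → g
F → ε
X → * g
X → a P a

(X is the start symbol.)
{ 'g' }

FIRST sets of the non-terminals involved (from the grammar, by fixed-point iteration):
  FIRST(P) = { 'g' }

To compute FIRST(P a g), process the symbols left to right:
Symbol P is a non-terminal. Add FIRST(P) \ {ε} = { 'g' }
P is not nullable (ε ∉ FIRST(P)), so stop here.
FIRST(P a g) = { 'g' }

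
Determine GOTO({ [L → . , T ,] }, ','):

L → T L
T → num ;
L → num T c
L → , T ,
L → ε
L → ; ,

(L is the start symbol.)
{ [L → , . T ,], [T → . num ;] }

GOTO(I, ',') = CLOSURE({ [A → αX.β] : [A → α.Xβ] ∈ I, X = ',' })

Items with dot before ',', with the dot advanced:
  [L → . , T ,] → [L → , . T ,]
Closure of the advanced items:
  [L → , . T ,] has the dot before T: add [T → . num ;]

GOTO = { [L → , . T ,], [T → . num ;] }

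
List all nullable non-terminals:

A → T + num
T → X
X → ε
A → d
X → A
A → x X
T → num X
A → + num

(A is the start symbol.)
{ 'T', 'X' }

A non-terminal is nullable if it can derive ε (the empty string): either it has an ε-production, or it has a production whose right-hand side consists entirely of nullable non-terminals.

ε-productions: X → ε
So X is immediately nullable.
T → X: every symbol on the right is nullable, so T is nullable too.
No further non-terminal can be added: every production for the remaining non-terminals contains a terminal or a non-nullable non-terminal.
Nullable = { 'T', 'X' }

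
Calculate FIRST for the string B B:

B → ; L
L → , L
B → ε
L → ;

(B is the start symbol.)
{ ';', ε }

FIRST sets of the non-terminals involved (from the grammar, by fixed-point iteration):
  FIRST(B) = { ';', ε }

To compute FIRST(B B), process the symbols left to right:
Symbol B is a non-terminal. Add FIRST(B) \ {ε} = { ';' }
B is nullable (ε ∈ FIRST(B)), continue to the next symbol.
Symbol B is a non-terminal. Add FIRST(B) \ {ε} = { ';' }
B is nullable (ε ∈ FIRST(B)), continue to the next symbol.
All symbols are nullable, so ε is in the result.
FIRST(B B) = { ';', ε }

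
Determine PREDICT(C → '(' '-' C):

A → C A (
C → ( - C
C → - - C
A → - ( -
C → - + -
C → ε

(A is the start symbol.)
PREDICT(C → '(' '-' C) = (FIRST(RHS) \ {ε}) ∪ (FOLLOW(C) if ε ∈ FIRST(RHS), i.e. RHS ⇒* ε)
FIRST('(' '-' C) = { '(' }
ε ∉ FIRST('(' '-' C), so FOLLOW(C) is not added.
PREDICT(C → '(' '-' C) = { '(' }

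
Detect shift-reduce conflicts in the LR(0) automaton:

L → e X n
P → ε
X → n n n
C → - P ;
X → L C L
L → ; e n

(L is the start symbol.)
No shift-reduce conflicts

A shift-reduce conflict occurs when an LR(0) state has both:
  - a complete (reduce) item [A → α .] (dot at the end), and
  - a shift item [B → β . c γ] (dot before a terminal).

Augment with L' → L and build the canonical LR(0) collection (I0 = CLOSURE({[L' → . L]}), then GOTO on every symbol after a dot until no new states appear). It has 17 states:
  I0: { [L → . ; e n], [L → . e X n], [L' → . L] }  — shift
  I1: { [L → ; . e n] }  — shift
  I2: { [L' → L .] }  — accept
  I3: { [L → . ; e n], [L → . e X n], [L → e . X n], [X → . L C L], [X → . n n n] }  — shift
  I4: { [C → . - P ;], [X → L . C L] }  — shift
  I5: { [L → e X . n] }  — shift
  I6: { [X → n . n n] }  — shift
  I7: { [X → n n . n] }  — shift
  I8: { [X → n n n .] }  — reduce
  I9: { [L → e X n .] }  — reduce
  I10: { [C → - . P ;], [P → .] }  — reduce
  I11: { [L → . ; e n], [L → . e X n], [X → L C . L] }  — shift
  I12: { [X → L C L .] }  — reduce
  I13: { [C → - P . ;] }  — shift
  I14: { [C → - P ; .] }  — reduce
  I15: { [L → ; e . n] }  — shift
  I16: { [L → ; e n .] }  — reduce

No state contains both a complete item and a shift item.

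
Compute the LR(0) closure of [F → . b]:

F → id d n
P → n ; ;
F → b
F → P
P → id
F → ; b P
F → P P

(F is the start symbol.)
To compute CLOSURE, for each item [A → α.Bβ] where B is a non-terminal, add [B → .γ] for all productions B → γ; repeat for the newly added items until nothing changes.

Start with: [F → . b]
The dot precedes the terminal b, so nothing is added.

CLOSURE = { [F → . b] }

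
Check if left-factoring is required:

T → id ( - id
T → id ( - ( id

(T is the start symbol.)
Left-factoring is needed when two productions for the same non-terminal
share a common prefix on the right-hand side.

Productions for T:
  T → id ( - id
  T → id ( - ( id

Found common prefix 'id ( -' in productions for T

Answer: Yes, T has productions with common prefix 'id ( -'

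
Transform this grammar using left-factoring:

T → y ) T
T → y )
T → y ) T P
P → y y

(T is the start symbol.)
T → y ) T'
T' → T T''
T'' → ε
T'' → P
T' → ε
P → y y

Left-factoring transforms A → αβ₁ | αβ₂ into A → αA' and A' → β₁ | β₂
(α is the longest common prefix among the alternatives). Repeat until
no nonterminal has two alternatives with a common prefix.

Round 1: T has alternatives sharing prefix 'y )'. Introduce T': T → y ) T'
  Add: T' → T
  Add: T' → ε
  Add: T' → T P

Round 2: T' has alternatives sharing prefix 'T'. Introduce T'': T' → T T''
  Add: T'' → ε
  Add: T'' → P

No remaining common prefixes — done.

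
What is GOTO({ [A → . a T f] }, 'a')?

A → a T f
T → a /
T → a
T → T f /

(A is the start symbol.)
{ [A → a . T f], [T → . T f /], [T → . a /], [T → . a] }

GOTO(I, 'a') = CLOSURE({ [A → αX.β] : [A → α.Xβ] ∈ I, X = 'a' })

Items with dot before 'a', with the dot advanced:
  [A → . a T f] → [A → a . T f]
Closure of the advanced items:
  [A → a . T f] has the dot before T: add [T → . a /], [T → . a], [T → . T f /]

GOTO = { [A → a . T f], [T → . T f /], [T → . a /], [T → . a] }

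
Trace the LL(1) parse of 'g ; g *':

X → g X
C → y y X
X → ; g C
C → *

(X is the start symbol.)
LL(1) parsing maintains a stack (initially the start symbol over $) and the input. At each step: if the stack top is a terminal, match it against the current input token; if it is a non-terminal N, replace it with the RHS of M[N, lookahead] (the unique production whose predict set contains the lookahead).

Stack is shown with the top on the left.

Stack    Input      Action
--------------------------
X $      g ; g * $  output X → g X
g X $    g ; g * $  match 'g'
X $      ; g * $    output X → ; g C
; g C $  ; g * $    match ';'
g C $    g * $      match 'g'
C $      * $        output C → *
* $      * $        match '*'
$        $          accept

The string is accepted.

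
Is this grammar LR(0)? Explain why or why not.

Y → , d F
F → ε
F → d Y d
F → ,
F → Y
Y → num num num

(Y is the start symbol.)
No. Shift-reduce conflict between [F → .] and [F → . ,]

Augment with Y' → Y and build the canonical LR(0) collection (I0 = CLOSURE({[Y' → . Y]}), then GOTO on every symbol after a dot until no new states appear). It has 13 states:
  I0: { [Y → . , d F], [Y → . num num num], [Y' → . Y] }  — shift
  I1: { [Y → , . d F] }  — shift
  I2: { [Y' → Y .] }  — accept
  I3: { [Y → num . num num] }  — shift
  I4: { [Y → num num . num] }  — shift
  I5: { [Y → num num num .] }  — reduce
  I6: { [F → . ,], [F → . Y], [F → . d Y d], [F → .], [Y → , d . F], [Y → . , d F], [Y → . num num num] }  — shift, reduce
  I7: { [F → , .], [Y → , . d F] }  — shift, reduce
  I8: { [Y → , d F .] }  — reduce
  I9: { [F → Y .] }  — reduce
  I10: { [F → d . Y d], [Y → . , d F], [Y → . num num num] }  — shift
  I11: { [F → d Y . d] }  — shift
  I12: { [F → d Y d .] }  — reduce

Conflict in state I6:
  Shift-reduce conflict between [F → .] and [F → . ,]
So the grammar is NOT LR(0).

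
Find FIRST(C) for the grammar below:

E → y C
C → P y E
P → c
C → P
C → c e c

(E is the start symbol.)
{ 'c' }

To compute FIRST(C), examine every production with C on the left-hand side, reading each right-hand side left to right until a non-nullable symbol is reached.

FIRST sets of the other non-terminals involved (by the same procedure, iterated to a fixed point):
  FIRST(P) = { 'c' }

From C → P y E:
  - P is a non-terminal: add FIRST(P) \ {ε} = { 'c' }
    P is not nullable, so stop
From C → P:
  - P is a non-terminal: add FIRST(P) \ {ε} = { 'c' }
    P is not nullable, so stop
From C → c e c:
  - c is a terminal: add 'c' and stop

Collecting: FIRST(C) = { 'c' }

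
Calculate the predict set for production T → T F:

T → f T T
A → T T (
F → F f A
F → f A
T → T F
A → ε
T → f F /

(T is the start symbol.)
PREDICT(T → T F) = (FIRST(RHS) \ {ε}) ∪ (FOLLOW(T) if ε ∈ FIRST(RHS), i.e. RHS ⇒* ε)
FIRST(T) = { 'f' }
FIRST(T F) = { 'f' }
ε ∉ FIRST(T F), so FOLLOW(T) is not added.
PREDICT(T → T F) = { 'f' }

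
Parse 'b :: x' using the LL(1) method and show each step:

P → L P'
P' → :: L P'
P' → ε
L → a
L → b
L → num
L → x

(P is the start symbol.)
Stack is shown with the top on the left.

Stack      Input     Action
---------------------------
P $        b :: x $  output P → L P'
L P' $     b :: x $  output L → b
b P' $     b :: x $  match 'b'
P' $       :: x $    output P' → :: L P'
:: L P' $  :: x $    match '::'
L P' $     x $       output L → x
x P' $     x $       match 'x'
P' $       $         output P' → ε
$          $         accept

The string is accepted.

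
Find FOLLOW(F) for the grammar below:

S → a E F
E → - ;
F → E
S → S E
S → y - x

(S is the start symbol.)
{ $, '-' }

To compute FOLLOW(F), find every occurrence of F on a right-hand side N → α F β: add FIRST(β) \ {ε}, and if β is empty or nullable also add FOLLOW(N). Iterate to a fixed point.

In S → a E F: F is at the end, add FOLLOW(S)

The FOLLOW sets referred to above (computed the same way, to a fixed point):
  FOLLOW(S) = { $, '-' }

Taking the union: FOLLOW(F) = { $, '-' }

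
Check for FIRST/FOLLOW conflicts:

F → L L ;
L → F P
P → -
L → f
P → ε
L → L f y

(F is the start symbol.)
Nullable non-terminals: P.

P: nullable alternative(s) P → ε; FOLLOW(P) = { ';', 'f' }
  P → -: FIRST \ {ε} = { '-' } — disjoint from FOLLOW(P)
  P → ε: FIRST \ {ε} = { } — this is the only nullable alternative, skip

F, L have no nullable alternative, so no FIRST/FOLLOW check is needed there.

No FIRST/FOLLOW conflicts found.

Answer: No FIRST/FOLLOW conflicts.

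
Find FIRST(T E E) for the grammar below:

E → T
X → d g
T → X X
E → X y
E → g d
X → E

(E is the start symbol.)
FIRST sets of the non-terminals involved (from the grammar, by fixed-point iteration):
  FIRST(T) = { 'd', 'g' }

To compute FIRST(T E E), process the symbols left to right:
Symbol T is a non-terminal. Add FIRST(T) \ {ε} = { 'd', 'g' }
T is not nullable (ε ∉ FIRST(T)), so stop here.
FIRST(T E E) = { 'd', 'g' }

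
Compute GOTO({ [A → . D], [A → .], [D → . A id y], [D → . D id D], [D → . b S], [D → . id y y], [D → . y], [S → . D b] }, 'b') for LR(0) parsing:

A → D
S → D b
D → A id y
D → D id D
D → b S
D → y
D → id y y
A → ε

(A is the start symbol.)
GOTO(I, 'b') = CLOSURE({ [A → αX.β] : [A → α.Xβ] ∈ I, X = 'b' })

Items with dot before 'b', with the dot advanced:
  [D → . b S] → [D → b . S]
Closure of the advanced items:
  [D → b . S] has the dot before S: add [S → . D b]
  [S → . D b] has the dot before D: add [D → . A id y], [D → . D id D], [D → . b S], [D → . y], [D → . id y y]
  [D → . A id y] has the dot before A: add [A → . D], [A → .]

GOTO = { [A → . D], [A → .], [D → . A id y], [D → . D id D], [D → . b S], [D → . id y y], [D → . y], [D → b . S], [S → . D b] }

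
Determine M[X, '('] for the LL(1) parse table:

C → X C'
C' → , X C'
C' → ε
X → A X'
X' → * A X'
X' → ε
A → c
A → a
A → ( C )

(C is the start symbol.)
To find M[X, '('], we find productions for X where '(' is in the predict set (PREDICT(N → α) = (FIRST(α) \ {ε}) ∪ (FOLLOW(N) if α ⇒* ε)).

Relevant sets:
  FIRST(A) = { '(', 'a', 'c' }

X → A X': PREDICT = { '(', 'a', 'c' }
  '(' is in predict set, so this production goes in M[X, '(']

M[X, '('] = X → A X'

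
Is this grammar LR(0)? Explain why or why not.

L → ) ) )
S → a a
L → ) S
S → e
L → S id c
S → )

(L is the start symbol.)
No. Shift-reduce conflict between [S → ) .] and [L → ) . ) )]

A grammar is LR(0) if no state in the canonical LR(0) collection has:
  - both a shift item (dot before a terminal) and a complete item (shift-reduce conflict), or
  - two or more complete items (reduce-reduce conflict; the accept item [L' → L .] counts as a complete item here).

Augment with L' → L and build the canonical LR(0) collection (I0 = CLOSURE({[L' → . L]}), then GOTO on every symbol after a dot until no new states appear). It has 12 states:
  I0: { [L → . ) ) )], [L → . ) S], [L → . S id c], [L' → . L], [S → . )], [S → . a a], [S → . e] }  — shift
  I1: { [L → ) . ) )], [L → ) . S], [S → ) .], [S → . )], [S → . a a], [S → . e] }  — shift, reduce
  I2: { [L' → L .] }  — accept
  I3: { [L → S . id c] }  — shift
  I4: { [S → a . a] }  — shift
  I5: { [S → e .] }  — reduce
  I6: { [S → a a .] }  — reduce
  I7: { [L → S id . c] }  — shift
  I8: { [L → S id c .] }  — reduce
  I9: { [L → ) ) . )], [S → ) .] }  — shift, reduce
  I10: { [L → ) S .] }  — reduce
  I11: { [L → ) ) ) .] }  — reduce

Conflict in state I1:
  Shift-reduce conflict between [S → ) .] and [L → ) . ) )]
So the grammar is NOT LR(0).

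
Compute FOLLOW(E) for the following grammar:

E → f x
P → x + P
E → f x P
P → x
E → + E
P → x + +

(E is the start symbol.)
{ $ }

E is the start symbol, so $ ∈ FOLLOW(E).
In E → + E: E is at the end; this adds FOLLOW(E) to itself — nothing new

Taking the union: FOLLOW(E) = { $ }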